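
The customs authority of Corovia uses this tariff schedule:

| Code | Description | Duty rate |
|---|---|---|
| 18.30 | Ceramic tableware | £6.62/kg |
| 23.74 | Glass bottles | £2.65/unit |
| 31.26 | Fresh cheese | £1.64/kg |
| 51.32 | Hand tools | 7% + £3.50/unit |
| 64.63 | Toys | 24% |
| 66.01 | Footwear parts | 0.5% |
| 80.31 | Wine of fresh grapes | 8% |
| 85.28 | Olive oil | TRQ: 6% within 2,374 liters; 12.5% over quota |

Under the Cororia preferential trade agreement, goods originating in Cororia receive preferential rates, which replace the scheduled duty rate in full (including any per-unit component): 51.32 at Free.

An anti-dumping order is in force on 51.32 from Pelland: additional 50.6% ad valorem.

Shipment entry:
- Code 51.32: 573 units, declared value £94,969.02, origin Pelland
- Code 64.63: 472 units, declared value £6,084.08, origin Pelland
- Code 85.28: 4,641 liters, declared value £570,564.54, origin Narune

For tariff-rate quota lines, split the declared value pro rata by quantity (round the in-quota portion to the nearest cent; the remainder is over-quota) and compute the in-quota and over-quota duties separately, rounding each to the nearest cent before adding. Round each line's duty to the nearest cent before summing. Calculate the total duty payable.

Line 1 (51.32, Pelland, 573 units, £94,969.02):
Base rate for 51.32 is 7% + £3.50/unit.
51.32 has an FTA preferential rate, but origin Pelland is not Cororia; base rate stands.
Additional duty on 51.32 from Pelland: +50.6%. Applied ad valorem rate: 7% + 50.6% = 57.6%.
Duty = £94,969.02 × 57.6% + 573 × £3.50 = £56,707.66.
Line 2 (64.63, Pelland, 472 units, £6,084.08):
Base rate for 64.63 is 24%.
Duty = £6,084.08 × 24% = £1,460.18.
Line 3 (85.28, Narune, 4,641 liters, £570,564.54):
Code 85.28 is under a tariff-rate quota (threshold 2,374 liters). In-quota: 2,374 liters at 6%; over-quota: 2,267 liters at 12.5%.
Pro-rata value split: in-quota = £570,564.54 × 2,374/4,641 = £291,859.56; over-quota = £570,564.54 − £291,859.56 = £278,704.98.
In-quota duty = £291,859.56 × 6% = £17,511.57. Over-quota duty = £278,704.98 × 12.5% = £34,838.12.
Line duty = £17,511.57 + £34,838.12 = £52,349.69.
Total = £56,707.66 + £1,460.18 + £52,349.69 = £110,517.53.

£110,517.53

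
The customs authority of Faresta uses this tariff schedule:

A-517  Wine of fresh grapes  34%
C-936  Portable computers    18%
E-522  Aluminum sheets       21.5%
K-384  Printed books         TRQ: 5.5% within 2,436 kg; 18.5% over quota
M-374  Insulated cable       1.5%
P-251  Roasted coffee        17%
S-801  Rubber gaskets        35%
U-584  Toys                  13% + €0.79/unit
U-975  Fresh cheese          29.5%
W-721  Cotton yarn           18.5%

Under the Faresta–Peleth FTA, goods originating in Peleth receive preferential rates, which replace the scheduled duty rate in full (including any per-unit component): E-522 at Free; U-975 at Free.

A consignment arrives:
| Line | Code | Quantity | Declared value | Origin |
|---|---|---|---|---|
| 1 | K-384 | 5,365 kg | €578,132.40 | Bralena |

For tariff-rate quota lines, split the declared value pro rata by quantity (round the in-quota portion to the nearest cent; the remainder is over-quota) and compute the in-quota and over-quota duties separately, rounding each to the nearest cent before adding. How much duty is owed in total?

Line 1 (K-384, Bralena, 5,365 kg, €578,132.40):
Code K-384 is under a tariff-rate quota (threshold 2,436 kg). In-quota: 2,436 kg at 5.5%; over-quota: 2,929 kg at 18.5%.
Pro-rata value split: in-quota = €578,132.40 × 2,436/5,365 = €262,503.36; over-quota = €578,132.40 − €262,503.36 = €315,629.04.
In-quota duty = €262,503.36 × 5.5% = €14,437.68. Over-quota duty = €315,629.04 × 18.5% = €58,391.37.
Line duty = €14,437.68 + €58,391.37 = €72,829.05.

€72,829.05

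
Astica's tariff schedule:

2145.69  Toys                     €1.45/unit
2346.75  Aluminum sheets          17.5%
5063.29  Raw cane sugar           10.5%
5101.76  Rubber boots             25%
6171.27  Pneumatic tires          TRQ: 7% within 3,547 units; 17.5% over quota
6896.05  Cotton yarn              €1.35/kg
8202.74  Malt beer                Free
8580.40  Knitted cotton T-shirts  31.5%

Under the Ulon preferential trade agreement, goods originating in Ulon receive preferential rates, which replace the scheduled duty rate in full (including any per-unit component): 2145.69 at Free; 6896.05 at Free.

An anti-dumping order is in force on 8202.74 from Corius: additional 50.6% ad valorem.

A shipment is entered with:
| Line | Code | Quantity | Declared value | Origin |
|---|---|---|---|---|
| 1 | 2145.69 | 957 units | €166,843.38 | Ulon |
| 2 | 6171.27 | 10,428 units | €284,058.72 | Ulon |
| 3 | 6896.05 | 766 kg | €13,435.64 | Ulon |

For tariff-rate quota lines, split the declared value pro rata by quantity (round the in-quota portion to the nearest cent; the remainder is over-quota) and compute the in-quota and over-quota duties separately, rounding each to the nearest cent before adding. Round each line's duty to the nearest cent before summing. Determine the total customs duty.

€39,565.15

Line 1 (2145.69, Ulon, 957 units, €166,843.38):
Base rate for 2145.69 is €1.45/unit.
Origin Ulon qualifies under the Astica–Ulon agreement and 2145.69 is covered: preferential rate Free applies instead.
Duty = €166,843.38 × 0% = €0.00.
Line 2 (6171.27, Ulon, 10,428 units, €284,058.72):
Code 6171.27 is under a tariff-rate quota (threshold 3,547 units). In-quota: 3,547 units at 7%; over-quota: 6,881 units at 17.5%.
Pro-rata value split: in-quota = €284,058.72 × 3,547/10,428 = €96,620.28; over-quota = €284,058.72 − €96,620.28 = €187,438.44.
In-quota duty = €96,620.28 × 7% = €6,763.42. Over-quota duty = €187,438.44 × 17.5% = €32,801.73.
Line duty = €6,763.42 + €32,801.73 = €39,565.15.
Line 3 (6896.05, Ulon, 766 kg, €13,435.64):
Base rate for 6896.05 is €1.35/kg.
Origin Ulon qualifies under the Astica–Ulon agreement and 6896.05 is covered: preferential rate Free applies instead.
Duty = €13,435.64 × 0% = €0.00.
Total = €0.00 + €39,565.15 + €0.00 = €39,565.15.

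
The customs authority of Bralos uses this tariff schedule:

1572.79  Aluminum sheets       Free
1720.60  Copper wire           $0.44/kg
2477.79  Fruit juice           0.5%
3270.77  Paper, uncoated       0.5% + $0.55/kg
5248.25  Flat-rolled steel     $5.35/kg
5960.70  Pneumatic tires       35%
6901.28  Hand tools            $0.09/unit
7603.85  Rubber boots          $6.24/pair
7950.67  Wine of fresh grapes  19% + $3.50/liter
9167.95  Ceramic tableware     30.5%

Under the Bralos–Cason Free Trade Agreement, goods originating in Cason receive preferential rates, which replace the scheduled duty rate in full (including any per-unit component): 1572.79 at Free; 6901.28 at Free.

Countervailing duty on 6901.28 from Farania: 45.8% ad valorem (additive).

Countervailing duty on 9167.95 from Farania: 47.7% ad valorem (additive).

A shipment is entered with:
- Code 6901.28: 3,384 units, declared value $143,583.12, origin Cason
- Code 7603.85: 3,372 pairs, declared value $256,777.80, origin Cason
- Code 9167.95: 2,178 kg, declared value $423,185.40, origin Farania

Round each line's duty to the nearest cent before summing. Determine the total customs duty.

$351,972.26

Line 1 (6901.28, Cason, 3,384 units, $143,583.12):
Base rate for 6901.28 is $0.09/unit.
Origin Cason qualifies under the Bralos–Cason agreement and 6901.28 is covered: preferential rate Free applies instead.
The additional-duty order on 6901.28 targets Farania, not Cason; it does not apply.
Duty = $143,583.12 × 0% = $0.00.
Line 2 (7603.85, Cason, 3,372 pairs, $256,777.80):
Base rate for 7603.85 is $6.24/pair.
Origin Cason is the FTA partner but 7603.85 is not on the preference list; base rate stands.
Duty = 3,372 × $6.24 = $21,041.28.
Line 3 (9167.95, Farania, 2,178 kg, $423,185.40):
Base rate for 9167.95 is 30.5%.
Additional duty on 9167.95 from Farania: +47.7%. Applied ad valorem rate: 30.5% + 47.7% = 78.2%.
Duty = $423,185.40 × 78.2% = $330,930.98.
Total = $0.00 + $21,041.28 + $330,930.98 = $351,972.26.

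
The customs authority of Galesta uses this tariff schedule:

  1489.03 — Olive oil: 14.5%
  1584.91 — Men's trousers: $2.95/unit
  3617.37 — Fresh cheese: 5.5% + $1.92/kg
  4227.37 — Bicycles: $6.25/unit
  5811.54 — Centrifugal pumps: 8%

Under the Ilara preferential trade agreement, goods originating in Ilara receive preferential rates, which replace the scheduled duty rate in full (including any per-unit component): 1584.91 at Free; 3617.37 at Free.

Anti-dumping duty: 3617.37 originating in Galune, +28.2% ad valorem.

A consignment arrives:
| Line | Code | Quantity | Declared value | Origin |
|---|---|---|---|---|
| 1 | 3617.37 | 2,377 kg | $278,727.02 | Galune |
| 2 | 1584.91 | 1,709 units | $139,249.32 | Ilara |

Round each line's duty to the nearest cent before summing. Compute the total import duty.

$98,494.85

Line 1 (3617.37, Galune, 2,377 kg, $278,727.02):
Base rate for 3617.37 is 5.5% + $1.92/kg.
3617.37 has an FTA preferential rate, but origin Galune is not Ilara; base rate stands.
Additional duty on 3617.37 from Galune: +28.2%. Applied ad valorem rate: 5.5% + 28.2% = 33.7%.
Duty = $278,727.02 × 33.7% + 2,377 × $1.92 = $98,494.85.
Line 2 (1584.91, Ilara, 1,709 units, $139,249.32):
Base rate for 1584.91 is $2.95/unit.
Origin Ilara qualifies under the Galesta–Ilara agreement and 1584.91 is covered: preferential rate Free applies instead.
Duty = $139,249.32 × 0% = $0.00.
Total = $98,494.85 + $0.00 = $98,494.85.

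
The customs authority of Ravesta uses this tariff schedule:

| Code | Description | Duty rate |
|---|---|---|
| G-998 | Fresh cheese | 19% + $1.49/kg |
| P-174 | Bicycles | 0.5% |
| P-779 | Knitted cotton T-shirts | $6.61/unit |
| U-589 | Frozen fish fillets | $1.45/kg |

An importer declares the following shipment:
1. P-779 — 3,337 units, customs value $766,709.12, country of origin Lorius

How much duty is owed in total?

Line 1 (P-779, Lorius, 3,337 units, $766,709.12):
Base rate for P-779 is $6.61/unit.
Duty = 3,337 × $6.61 = $22,057.57.

$22,057.57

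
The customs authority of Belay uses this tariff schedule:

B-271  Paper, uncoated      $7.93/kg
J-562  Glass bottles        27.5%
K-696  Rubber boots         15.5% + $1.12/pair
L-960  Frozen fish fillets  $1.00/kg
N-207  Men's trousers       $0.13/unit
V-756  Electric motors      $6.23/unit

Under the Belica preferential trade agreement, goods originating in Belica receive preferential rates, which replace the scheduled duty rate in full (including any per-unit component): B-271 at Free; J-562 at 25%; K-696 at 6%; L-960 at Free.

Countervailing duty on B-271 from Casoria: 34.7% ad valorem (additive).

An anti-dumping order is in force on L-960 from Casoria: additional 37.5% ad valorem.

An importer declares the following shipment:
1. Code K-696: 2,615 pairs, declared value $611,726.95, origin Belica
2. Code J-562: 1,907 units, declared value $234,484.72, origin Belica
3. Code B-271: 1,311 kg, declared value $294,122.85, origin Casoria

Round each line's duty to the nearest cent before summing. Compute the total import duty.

Line 1 (K-696, Belica, 2,615 pairs, $611,726.95):
Base rate for K-696 is 15.5% + $1.12/pair.
Origin Belica qualifies under the Belay–Belica agreement and K-696 is covered: preferential rate 6% applies instead.
Duty = $611,726.95 × 6% = $36,703.62.
Line 2 (J-562, Belica, 1,907 units, $234,484.72):
Base rate for J-562 is 27.5%.
Origin Belica qualifies under the Belay–Belica agreement and J-562 is covered: preferential rate 25% applies instead.
Duty = $234,484.72 × 25% = $58,621.18.
Line 3 (B-271, Casoria, 1,311 kg, $294,122.85):
Base rate for B-271 is $7.93/kg.
B-271 has an FTA preferential rate, but origin Casoria is not Belica; base rate stands.
Additional duty on B-271 from Casoria: +34.7% ad valorem. Applied ad valorem rate = 34.7%.
Duty = $294,122.85 × 34.7% + 1,311 × $7.93 = $112,456.86.
Total = $36,703.62 + $58,621.18 + $112,456.86 = $207,781.66.

$207,781.66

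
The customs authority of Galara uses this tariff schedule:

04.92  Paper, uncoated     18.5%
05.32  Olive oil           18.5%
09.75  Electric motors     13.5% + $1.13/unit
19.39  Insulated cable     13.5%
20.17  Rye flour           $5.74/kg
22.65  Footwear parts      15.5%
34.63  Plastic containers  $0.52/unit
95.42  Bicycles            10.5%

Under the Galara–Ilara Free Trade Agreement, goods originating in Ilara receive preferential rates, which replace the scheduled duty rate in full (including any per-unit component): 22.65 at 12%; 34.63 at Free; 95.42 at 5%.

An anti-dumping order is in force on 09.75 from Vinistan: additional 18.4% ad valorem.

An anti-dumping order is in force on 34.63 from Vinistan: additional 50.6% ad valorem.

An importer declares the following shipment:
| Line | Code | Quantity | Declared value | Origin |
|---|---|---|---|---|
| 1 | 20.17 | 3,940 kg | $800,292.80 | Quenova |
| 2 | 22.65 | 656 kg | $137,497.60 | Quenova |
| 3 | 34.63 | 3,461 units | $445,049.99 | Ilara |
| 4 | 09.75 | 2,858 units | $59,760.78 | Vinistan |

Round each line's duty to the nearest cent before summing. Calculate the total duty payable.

$66,220.96

Line 1 (20.17, Quenova, 3,940 kg, $800,292.80):
Base rate for 20.17 is $5.74/kg.
Duty = 3,940 × $5.74 = $22,615.60.
Line 2 (22.65, Quenova, 656 kg, $137,497.60):
Base rate for 22.65 is 15.5%.
22.65 has an FTA preferential rate, but origin Quenova is not Ilara; base rate stands.
Duty = $137,497.60 × 15.5% = $21,312.13.
Line 3 (34.63, Ilara, 3,461 units, $445,049.99):
Base rate for 34.63 is $0.52/unit.
Origin Ilara qualifies under the Galara–Ilara agreement and 34.63 is covered: preferential rate Free applies instead.
The additional-duty order on 34.63 targets Vinistan, not Ilara; it does not apply.
Duty = $445,049.99 × 0% = $0.00.
Line 4 (09.75, Vinistan, 2,858 units, $59,760.78):
Base rate for 09.75 is 13.5% + $1.13/unit.
Additional duty on 09.75 from Vinistan: +18.4%. Applied ad valorem rate: 13.5% + 18.4% = 31.9%.
Duty = $59,760.78 × 31.9% + 2,858 × $1.13 = $22,293.23.
Total = $22,615.60 + $21,312.13 + $0.00 + $22,293.23 = $66,220.96.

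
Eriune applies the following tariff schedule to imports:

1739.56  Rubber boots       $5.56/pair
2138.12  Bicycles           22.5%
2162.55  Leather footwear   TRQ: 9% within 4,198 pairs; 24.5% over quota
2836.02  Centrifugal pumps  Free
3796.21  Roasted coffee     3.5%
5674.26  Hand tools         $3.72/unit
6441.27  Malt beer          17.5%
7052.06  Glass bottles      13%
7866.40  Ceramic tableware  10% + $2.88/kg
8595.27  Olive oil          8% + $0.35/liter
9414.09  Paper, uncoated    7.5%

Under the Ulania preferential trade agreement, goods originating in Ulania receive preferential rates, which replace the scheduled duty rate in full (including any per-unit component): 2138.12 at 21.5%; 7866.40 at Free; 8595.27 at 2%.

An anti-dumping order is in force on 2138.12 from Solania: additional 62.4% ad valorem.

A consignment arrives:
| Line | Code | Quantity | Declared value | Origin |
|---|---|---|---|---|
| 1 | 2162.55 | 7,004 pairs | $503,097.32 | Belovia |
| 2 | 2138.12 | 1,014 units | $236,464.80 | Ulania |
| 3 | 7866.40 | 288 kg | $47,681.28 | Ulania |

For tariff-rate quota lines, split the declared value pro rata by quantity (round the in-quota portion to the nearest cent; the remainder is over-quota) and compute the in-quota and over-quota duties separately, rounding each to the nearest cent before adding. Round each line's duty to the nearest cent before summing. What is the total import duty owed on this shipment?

Line 1 (2162.55, Belovia, 7,004 pairs, $503,097.32):
Code 2162.55 is under a tariff-rate quota (threshold 4,198 pairs). In-quota: 4,198 pairs at 9%; over-quota: 2,806 pairs at 24.5%.
Pro-rata value split: in-quota = $503,097.32 × 4,198/7,004 = $301,542.34; over-quota = $503,097.32 − $301,542.34 = $201,554.98.
In-quota duty = $301,542.34 × 9% = $27,138.81. Over-quota duty = $201,554.98 × 24.5% = $49,380.97.
Line duty = $27,138.81 + $49,380.97 = $76,519.78.
Line 2 (2138.12, Ulania, 1,014 units, $236,464.80):
Base rate for 2138.12 is 22.5%.
Origin Ulania qualifies under the Eriune–Ulania agreement and 2138.12 is covered: preferential rate 21.5% applies instead.
The additional-duty order on 2138.12 targets Solania, not Ulania; it does not apply.
Duty = $236,464.80 × 21.5% = $50,839.93.
Line 3 (7866.40, Ulania, 288 kg, $47,681.28):
Base rate for 7866.40 is 10% + $2.88/kg.
Origin Ulania qualifies under the Eriune–Ulania agreement and 7866.40 is covered: preferential rate Free applies instead.
Duty = $47,681.28 × 0% = $0.00.
Total = $76,519.78 + $50,839.93 + $0.00 = $127,359.71.

$127,359.71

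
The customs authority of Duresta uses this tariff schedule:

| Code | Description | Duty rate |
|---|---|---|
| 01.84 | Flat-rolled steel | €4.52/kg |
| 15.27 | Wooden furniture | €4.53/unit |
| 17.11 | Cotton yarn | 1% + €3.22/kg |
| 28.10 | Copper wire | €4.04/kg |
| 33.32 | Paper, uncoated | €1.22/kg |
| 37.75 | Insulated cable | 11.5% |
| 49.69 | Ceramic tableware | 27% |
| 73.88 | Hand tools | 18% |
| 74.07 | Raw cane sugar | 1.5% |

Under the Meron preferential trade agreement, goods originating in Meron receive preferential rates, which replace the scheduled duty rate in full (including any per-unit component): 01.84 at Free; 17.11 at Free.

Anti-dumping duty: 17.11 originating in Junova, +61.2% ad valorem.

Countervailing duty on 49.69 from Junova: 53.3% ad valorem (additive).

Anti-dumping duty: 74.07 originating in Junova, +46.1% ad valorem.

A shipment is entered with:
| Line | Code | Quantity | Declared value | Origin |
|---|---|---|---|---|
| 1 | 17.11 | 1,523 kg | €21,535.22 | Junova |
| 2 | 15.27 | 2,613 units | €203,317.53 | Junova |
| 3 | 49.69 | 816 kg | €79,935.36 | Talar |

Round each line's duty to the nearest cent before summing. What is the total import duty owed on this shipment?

€51,718.41

Line 1 (17.11, Junova, 1,523 kg, €21,535.22):
Base rate for 17.11 is 1% + €3.22/kg.
17.11 has an FTA preferential rate, but origin Junova is not Meron; base rate stands.
Additional duty on 17.11 from Junova: +61.2%. Applied ad valorem rate: 1% + 61.2% = 62.2%.
Duty = €21,535.22 × 62.2% + 1,523 × €3.22 = €18,298.97.
Line 2 (15.27, Junova, 2,613 units, €203,317.53):
Base rate for 15.27 is €4.53/unit.
Duty = 2,613 × €4.53 = €11,836.89.
Line 3 (49.69, Talar, 816 kg, €79,935.36):
Base rate for 49.69 is 27%.
The additional-duty order on 49.69 targets Junova, not Talar; it does not apply.
Duty = €79,935.36 × 27% = €21,582.55.
Total = €18,298.97 + €11,836.89 + €21,582.55 = €51,718.41.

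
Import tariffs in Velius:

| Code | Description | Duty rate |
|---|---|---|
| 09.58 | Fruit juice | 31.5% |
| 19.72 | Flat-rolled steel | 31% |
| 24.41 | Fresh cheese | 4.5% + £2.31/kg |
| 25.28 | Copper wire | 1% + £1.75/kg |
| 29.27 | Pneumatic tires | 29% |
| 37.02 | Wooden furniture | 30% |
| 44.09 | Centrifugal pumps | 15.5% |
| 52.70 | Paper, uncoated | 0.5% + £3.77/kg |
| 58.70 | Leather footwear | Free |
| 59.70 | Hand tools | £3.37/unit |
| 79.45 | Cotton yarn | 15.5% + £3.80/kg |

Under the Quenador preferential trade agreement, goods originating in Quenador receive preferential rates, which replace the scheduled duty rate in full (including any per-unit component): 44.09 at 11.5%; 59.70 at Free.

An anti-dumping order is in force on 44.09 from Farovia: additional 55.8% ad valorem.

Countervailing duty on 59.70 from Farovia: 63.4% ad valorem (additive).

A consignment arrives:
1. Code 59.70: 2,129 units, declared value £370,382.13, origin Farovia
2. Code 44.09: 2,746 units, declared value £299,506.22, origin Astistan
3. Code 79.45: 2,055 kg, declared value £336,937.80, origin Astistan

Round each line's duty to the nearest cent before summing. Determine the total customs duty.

Line 1 (59.70, Farovia, 2,129 units, £370,382.13):
Base rate for 59.70 is £3.37/unit.
59.70 has an FTA preferential rate, but origin Farovia is not Quenador; base rate stands.
Additional duty on 59.70 from Farovia: +63.4% ad valorem. Applied ad valorem rate = 63.4%.
Duty = £370,382.13 × 63.4% + 2,129 × £3.37 = £241,997.00.
Line 2 (44.09, Astistan, 2,746 units, £299,506.22):
Base rate for 44.09 is 15.5%.
44.09 has an FTA preferential rate, but origin Astistan is not Quenador; base rate stands.
The additional-duty order on 44.09 targets Farovia, not Astistan; it does not apply.
Duty = £299,506.22 × 15.5% = £46,423.46.
Line 3 (79.45, Astistan, 2,055 kg, £336,937.80):
Base rate for 79.45 is 15.5% + £3.80/kg.
Duty = £336,937.80 × 15.5% + 2,055 × £3.80 = £60,034.36.
Total = £241,997.00 + £46,423.46 + £60,034.36 = £348,454.82.

£348,454.82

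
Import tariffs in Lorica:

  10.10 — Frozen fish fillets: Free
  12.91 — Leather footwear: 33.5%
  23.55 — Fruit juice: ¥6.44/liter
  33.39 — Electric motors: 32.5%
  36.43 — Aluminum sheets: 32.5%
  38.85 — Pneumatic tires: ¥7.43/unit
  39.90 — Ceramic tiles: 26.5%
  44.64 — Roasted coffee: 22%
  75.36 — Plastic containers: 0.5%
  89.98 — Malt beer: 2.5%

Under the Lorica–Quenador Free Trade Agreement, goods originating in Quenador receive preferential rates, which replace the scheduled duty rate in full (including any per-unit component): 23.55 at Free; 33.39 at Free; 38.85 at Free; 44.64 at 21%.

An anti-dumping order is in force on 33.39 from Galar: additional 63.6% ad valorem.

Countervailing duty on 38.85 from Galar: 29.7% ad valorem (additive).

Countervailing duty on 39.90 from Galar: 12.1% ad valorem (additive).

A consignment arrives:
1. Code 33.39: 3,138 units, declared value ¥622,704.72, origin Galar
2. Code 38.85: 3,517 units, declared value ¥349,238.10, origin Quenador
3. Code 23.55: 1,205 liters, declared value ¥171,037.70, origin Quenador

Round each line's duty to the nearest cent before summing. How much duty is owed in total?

¥598,419.24

Line 1 (33.39, Galar, 3,138 units, ¥622,704.72):
Base rate for 33.39 is 32.5%.
33.39 has an FTA preferential rate, but origin Galar is not Quenador; base rate stands.
Additional duty on 33.39 from Galar: +63.6%. Applied ad valorem rate: 32.5% + 63.6% = 96.1%.
Duty = ¥622,704.72 × 96.1% = ¥598,419.24.
Line 2 (38.85, Quenador, 3,517 units, ¥349,238.10):
Base rate for 38.85 is ¥7.43/unit.
Origin Quenador qualifies under the Lorica–Quenador agreement and 38.85 is covered: preferential rate Free applies instead.
The additional-duty order on 38.85 targets Galar, not Quenador; it does not apply.
Duty = ¥349,238.10 × 0% = ¥0.00.
Line 3 (23.55, Quenador, 1,205 liters, ¥171,037.70):
Base rate for 23.55 is ¥6.44/liter.
Origin Quenador qualifies under the Lorica–Quenador agreement and 23.55 is covered: preferential rate Free applies instead.
Duty = ¥171,037.70 × 0% = ¥0.00.
Total = ¥598,419.24 + ¥0.00 + ¥0.00 = ¥598,419.24.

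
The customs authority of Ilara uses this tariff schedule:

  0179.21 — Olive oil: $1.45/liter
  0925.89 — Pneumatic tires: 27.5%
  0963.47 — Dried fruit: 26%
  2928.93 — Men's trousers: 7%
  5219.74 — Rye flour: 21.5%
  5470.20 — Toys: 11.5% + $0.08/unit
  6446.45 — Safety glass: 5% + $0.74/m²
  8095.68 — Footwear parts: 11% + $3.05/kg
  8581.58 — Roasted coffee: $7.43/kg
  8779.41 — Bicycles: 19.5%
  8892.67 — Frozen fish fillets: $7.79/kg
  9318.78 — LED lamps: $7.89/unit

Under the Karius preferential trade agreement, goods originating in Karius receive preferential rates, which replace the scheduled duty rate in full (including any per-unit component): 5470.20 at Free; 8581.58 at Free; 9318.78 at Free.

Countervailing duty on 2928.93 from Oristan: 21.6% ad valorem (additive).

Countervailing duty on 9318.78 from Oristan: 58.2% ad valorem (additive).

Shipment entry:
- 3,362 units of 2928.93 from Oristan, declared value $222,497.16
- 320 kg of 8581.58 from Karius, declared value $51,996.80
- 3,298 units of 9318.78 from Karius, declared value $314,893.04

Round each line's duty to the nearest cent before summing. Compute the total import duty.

Line 1 (2928.93, Oristan, 3,362 units, $222,497.16):
Base rate for 2928.93 is 7%.
Additional duty on 2928.93 from Oristan: +21.6%. Applied ad valorem rate: 7% + 21.6% = 28.6%.
Duty = $222,497.16 × 28.6% = $63,634.19.
Line 2 (8581.58, Karius, 320 kg, $51,996.80):
Base rate for 8581.58 is $7.43/kg.
Origin Karius qualifies under the Ilara–Karius agreement and 8581.58 is covered: preferential rate Free applies instead.
Duty = $51,996.80 × 0% = $0.00.
Line 3 (9318.78, Karius, 3,298 units, $314,893.04):
Base rate for 9318.78 is $7.89/unit.
Origin Karius qualifies under the Ilara–Karius agreement and 9318.78 is covered: preferential rate Free applies instead.
The additional-duty order on 9318.78 targets Oristan, not Karius; it does not apply.
Duty = $314,893.04 × 0% = $0.00.
Total = $63,634.19 + $0.00 + $0.00 = $63,634.19.

$63,634.19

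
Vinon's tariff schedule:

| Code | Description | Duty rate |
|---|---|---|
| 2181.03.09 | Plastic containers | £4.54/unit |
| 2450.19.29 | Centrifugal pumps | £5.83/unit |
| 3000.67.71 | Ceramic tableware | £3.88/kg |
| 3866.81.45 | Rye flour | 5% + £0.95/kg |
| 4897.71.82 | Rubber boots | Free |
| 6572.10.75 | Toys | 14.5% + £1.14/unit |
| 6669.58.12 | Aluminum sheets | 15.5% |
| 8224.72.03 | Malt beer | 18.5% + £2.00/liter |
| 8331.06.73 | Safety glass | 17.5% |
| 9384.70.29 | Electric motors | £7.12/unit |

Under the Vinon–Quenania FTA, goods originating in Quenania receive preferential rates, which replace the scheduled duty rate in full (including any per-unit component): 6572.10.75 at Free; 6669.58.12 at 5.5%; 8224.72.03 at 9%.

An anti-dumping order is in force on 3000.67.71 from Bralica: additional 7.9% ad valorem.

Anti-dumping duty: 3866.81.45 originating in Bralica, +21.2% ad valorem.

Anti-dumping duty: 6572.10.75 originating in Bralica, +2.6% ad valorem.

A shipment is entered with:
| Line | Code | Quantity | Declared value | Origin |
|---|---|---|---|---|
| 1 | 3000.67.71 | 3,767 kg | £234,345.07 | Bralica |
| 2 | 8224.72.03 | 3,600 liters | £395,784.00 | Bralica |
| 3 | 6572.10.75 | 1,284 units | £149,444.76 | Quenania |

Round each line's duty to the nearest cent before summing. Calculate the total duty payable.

£113,549.26

Line 1 (3000.67.71, Bralica, 3,767 kg, £234,345.07):
Base rate for 3000.67.71 is £3.88/kg.
Additional duty on 3000.67.71 from Bralica: +7.9% ad valorem. Applied ad valorem rate = 7.9%.
Duty = £234,345.07 × 7.9% + 3,767 × £3.88 = £33,129.22.
Line 2 (8224.72.03, Bralica, 3,600 liters, £395,784.00):
Base rate for 8224.72.03 is 18.5% + £2.00/liter.
8224.72.03 has an FTA preferential rate, but origin Bralica is not Quenania; base rate stands.
Duty = £395,784.00 × 18.5% + 3,600 × £2.00 = £80,420.04.
Line 3 (6572.10.75, Quenania, 1,284 units, £149,444.76):
Base rate for 6572.10.75 is 14.5% + £1.14/unit.
Origin Quenania qualifies under the Vinon–Quenania agreement and 6572.10.75 is covered: preferential rate Free applies instead.
The additional-duty order on 6572.10.75 targets Bralica, not Quenania; it does not apply.
Duty = £149,444.76 × 0% = £0.00.
Total = £33,129.22 + £80,420.04 + £0.00 = £113,549.26.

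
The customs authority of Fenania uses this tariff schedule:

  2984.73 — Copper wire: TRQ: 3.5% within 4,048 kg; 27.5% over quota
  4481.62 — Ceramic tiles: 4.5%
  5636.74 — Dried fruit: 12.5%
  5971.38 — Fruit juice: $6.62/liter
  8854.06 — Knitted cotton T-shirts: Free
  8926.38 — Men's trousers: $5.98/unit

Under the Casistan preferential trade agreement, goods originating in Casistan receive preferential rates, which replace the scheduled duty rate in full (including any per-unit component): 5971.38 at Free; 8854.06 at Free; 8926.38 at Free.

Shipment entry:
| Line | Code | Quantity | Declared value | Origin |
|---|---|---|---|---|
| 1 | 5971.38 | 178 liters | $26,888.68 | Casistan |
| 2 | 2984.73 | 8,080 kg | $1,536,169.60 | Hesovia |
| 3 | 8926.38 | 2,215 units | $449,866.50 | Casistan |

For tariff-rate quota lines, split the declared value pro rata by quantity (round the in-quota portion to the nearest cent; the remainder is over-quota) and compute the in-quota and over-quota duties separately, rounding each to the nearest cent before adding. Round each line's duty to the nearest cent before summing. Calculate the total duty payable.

Line 1 (5971.38, Casistan, 178 liters, $26,888.68):
Base rate for 5971.38 is $6.62/liter.
Origin Casistan qualifies under the Fenania–Casistan agreement and 5971.38 is covered: preferential rate Free applies instead.
Duty = $26,888.68 × 0% = $0.00.
Line 2 (2984.73, Hesovia, 8,080 kg, $1,536,169.60):
Code 2984.73 is under a tariff-rate quota (threshold 4,048 kg). In-quota: 4,048 kg at 3.5%; over-quota: 4,032 kg at 27.5%.
Pro-rata value split: in-quota = $1,536,169.60 × 4,048/8,080 = $769,605.76; over-quota = $1,536,169.60 − $769,605.76 = $766,563.84.
In-quota duty = $769,605.76 × 3.5% = $26,936.20. Over-quota duty = $766,563.84 × 27.5% = $210,805.06.
Line duty = $26,936.20 + $210,805.06 = $237,741.26.
Line 3 (8926.38, Casistan, 2,215 units, $449,866.50):
Base rate for 8926.38 is $5.98/unit.
Origin Casistan qualifies under the Fenania–Casistan agreement and 8926.38 is covered: preferential rate Free applies instead.
Duty = $449,866.50 × 0% = $0.00.
Total = $0.00 + $237,741.26 + $0.00 = $237,741.26.

$237,741.26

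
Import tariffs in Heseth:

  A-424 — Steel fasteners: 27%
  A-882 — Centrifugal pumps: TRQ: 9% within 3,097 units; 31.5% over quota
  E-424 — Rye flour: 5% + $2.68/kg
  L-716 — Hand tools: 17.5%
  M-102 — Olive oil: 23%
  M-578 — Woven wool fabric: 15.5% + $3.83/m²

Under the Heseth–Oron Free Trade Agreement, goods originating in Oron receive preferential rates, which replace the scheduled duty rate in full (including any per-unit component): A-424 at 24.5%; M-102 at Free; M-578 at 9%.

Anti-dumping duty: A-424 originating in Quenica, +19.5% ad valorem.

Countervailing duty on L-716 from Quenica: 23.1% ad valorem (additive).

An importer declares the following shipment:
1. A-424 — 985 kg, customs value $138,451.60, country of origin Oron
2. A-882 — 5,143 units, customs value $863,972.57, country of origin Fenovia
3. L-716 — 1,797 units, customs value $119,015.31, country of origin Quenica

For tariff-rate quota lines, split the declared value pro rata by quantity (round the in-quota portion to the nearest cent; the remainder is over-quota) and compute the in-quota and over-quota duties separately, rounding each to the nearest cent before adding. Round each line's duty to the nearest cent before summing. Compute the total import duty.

$237,332.59

Line 1 (A-424, Oron, 985 kg, $138,451.60):
Base rate for A-424 is 27%.
Origin Oron qualifies under the Heseth–Oron agreement and A-424 is covered: preferential rate 24.5% applies instead.
The additional-duty order on A-424 targets Quenica, not Oron; it does not apply.
Duty = $138,451.60 × 24.5% = $33,920.64.
Line 2 (A-882, Fenovia, 5,143 units, $863,972.57):
Code A-882 is under a tariff-rate quota (threshold 3,097 units). In-quota: 3,097 units at 9%; over-quota: 2,046 units at 31.5%.
Pro-rata value split: in-quota = $863,972.57 × 3,097/5,143 = $520,265.03; over-quota = $863,972.57 − $520,265.03 = $343,707.54.
In-quota duty = $520,265.03 × 9% = $46,823.85. Over-quota duty = $343,707.54 × 31.5% = $108,267.88.
Line duty = $46,823.85 + $108,267.88 = $155,091.73.
Line 3 (L-716, Quenica, 1,797 units, $119,015.31):
Base rate for L-716 is 17.5%.
Additional duty on L-716 from Quenica: +23.1%. Applied ad valorem rate: 17.5% + 23.1% = 40.6%.
Duty = $119,015.31 × 40.6% = $48,320.22.
Total = $33,920.64 + $155,091.73 + $48,320.22 = $237,332.59.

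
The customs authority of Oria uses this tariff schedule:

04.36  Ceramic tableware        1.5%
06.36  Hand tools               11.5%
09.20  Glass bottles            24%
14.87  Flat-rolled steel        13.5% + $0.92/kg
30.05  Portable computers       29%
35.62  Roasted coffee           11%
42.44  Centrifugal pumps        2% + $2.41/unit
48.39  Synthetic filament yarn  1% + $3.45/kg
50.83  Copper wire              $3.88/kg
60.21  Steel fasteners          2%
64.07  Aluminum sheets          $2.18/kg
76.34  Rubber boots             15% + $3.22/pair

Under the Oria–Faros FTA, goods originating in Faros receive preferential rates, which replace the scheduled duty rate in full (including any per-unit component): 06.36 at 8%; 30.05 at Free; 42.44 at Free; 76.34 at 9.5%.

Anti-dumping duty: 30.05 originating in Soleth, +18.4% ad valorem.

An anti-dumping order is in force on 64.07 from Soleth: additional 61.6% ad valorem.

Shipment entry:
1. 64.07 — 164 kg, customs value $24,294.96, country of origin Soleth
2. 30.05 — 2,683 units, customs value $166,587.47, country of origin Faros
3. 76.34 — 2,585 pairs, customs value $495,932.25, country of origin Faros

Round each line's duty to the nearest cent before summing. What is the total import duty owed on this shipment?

Line 1 (64.07, Soleth, 164 kg, $24,294.96):
Base rate for 64.07 is $2.18/kg.
Additional duty on 64.07 from Soleth: +61.6% ad valorem. Applied ad valorem rate = 61.6%.
Duty = $24,294.96 × 61.6% + 164 × $2.18 = $15,323.22.
Line 2 (30.05, Faros, 2,683 units, $166,587.47):
Base rate for 30.05 is 29%.
Origin Faros qualifies under the Oria–Faros agreement and 30.05 is covered: preferential rate Free applies instead.
The additional-duty order on 30.05 targets Soleth, not Faros; it does not apply.
Duty = $166,587.47 × 0% = $0.00.
Line 3 (76.34, Faros, 2,585 pairs, $495,932.25):
Base rate for 76.34 is 15% + $3.22/pair.
Origin Faros qualifies under the Oria–Faros agreement and 76.34 is covered: preferential rate 9.5% applies instead.
Duty = $495,932.25 × 9.5% = $47,113.56.
Total = $15,323.22 + $0.00 + $47,113.56 = $62,436.78.

$62,436.78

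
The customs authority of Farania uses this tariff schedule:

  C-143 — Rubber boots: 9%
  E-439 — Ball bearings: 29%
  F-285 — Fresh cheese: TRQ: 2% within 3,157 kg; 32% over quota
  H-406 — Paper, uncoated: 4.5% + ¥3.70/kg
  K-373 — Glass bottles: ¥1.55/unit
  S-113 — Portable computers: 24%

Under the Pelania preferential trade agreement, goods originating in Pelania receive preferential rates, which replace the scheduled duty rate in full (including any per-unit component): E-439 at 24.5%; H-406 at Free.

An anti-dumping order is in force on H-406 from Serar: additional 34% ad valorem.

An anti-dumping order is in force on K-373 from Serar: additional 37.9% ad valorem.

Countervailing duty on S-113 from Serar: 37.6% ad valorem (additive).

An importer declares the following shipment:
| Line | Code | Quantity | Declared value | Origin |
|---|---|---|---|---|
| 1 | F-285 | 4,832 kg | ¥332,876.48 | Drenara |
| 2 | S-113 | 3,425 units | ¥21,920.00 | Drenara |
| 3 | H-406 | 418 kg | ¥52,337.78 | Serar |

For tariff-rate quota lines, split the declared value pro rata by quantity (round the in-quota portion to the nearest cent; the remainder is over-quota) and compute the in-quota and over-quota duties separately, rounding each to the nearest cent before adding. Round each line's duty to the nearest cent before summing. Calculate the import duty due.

Line 1 (F-285, Drenara, 4,832 kg, ¥332,876.48):
Code F-285 is under a tariff-rate quota (threshold 3,157 kg). In-quota: 3,157 kg at 2%; over-quota: 1,675 kg at 32%.
Pro-rata value split: in-quota = ¥332,876.48 × 3,157/4,832 = ¥217,485.73; over-quota = ¥332,876.48 − ¥217,485.73 = ¥115,390.75.
In-quota duty = ¥217,485.73 × 2% = ¥4,349.71. Over-quota duty = ¥115,390.75 × 32% = ¥36,925.04.
Line duty = ¥4,349.71 + ¥36,925.04 = ¥41,274.75.
Line 2 (S-113, Drenara, 3,425 units, ¥21,920.00):
Base rate for S-113 is 24%.
The additional-duty order on S-113 targets Serar, not Drenara; it does not apply.
Duty = ¥21,920.00 × 24% = ¥5,260.80.
Line 3 (H-406, Serar, 418 kg, ¥52,337.78):
Base rate for H-406 is 4.5% + ¥3.70/kg.
H-406 has an FTA preferential rate, but origin Serar is not Pelania; base rate stands.
Additional duty on H-406 from Serar: +34%. Applied ad valorem rate: 4.5% + 34% = 38.5%.
Duty = ¥52,337.78 × 38.5% + 418 × ¥3.70 = ¥21,696.65.
Total = ¥41,274.75 + ¥5,260.80 + ¥21,696.65 = ¥68,232.20.

¥68,232.20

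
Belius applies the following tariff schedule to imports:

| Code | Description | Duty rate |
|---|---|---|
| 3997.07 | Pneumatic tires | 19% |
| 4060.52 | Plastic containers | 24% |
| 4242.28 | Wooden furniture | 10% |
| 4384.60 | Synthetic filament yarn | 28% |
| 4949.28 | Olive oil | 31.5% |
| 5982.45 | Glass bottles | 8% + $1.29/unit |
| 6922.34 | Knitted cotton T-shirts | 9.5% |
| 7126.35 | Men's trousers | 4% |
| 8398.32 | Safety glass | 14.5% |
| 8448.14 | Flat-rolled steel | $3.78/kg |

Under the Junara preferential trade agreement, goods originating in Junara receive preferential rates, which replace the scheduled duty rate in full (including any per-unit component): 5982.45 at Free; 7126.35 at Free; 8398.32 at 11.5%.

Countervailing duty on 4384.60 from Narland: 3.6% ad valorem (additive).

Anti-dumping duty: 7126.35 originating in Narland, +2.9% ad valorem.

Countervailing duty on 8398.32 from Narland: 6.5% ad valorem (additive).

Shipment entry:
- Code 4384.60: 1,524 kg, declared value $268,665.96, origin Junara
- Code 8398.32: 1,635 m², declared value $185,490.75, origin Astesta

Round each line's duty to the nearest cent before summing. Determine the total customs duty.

Line 1 (4384.60, Junara, 1,524 kg, $268,665.96):
Base rate for 4384.60 is 28%.
Origin Junara is the FTA partner but 4384.60 is not on the preference list; base rate stands.
The additional-duty order on 4384.60 targets Narland, not Junara; it does not apply.
Duty = $268,665.96 × 28% = $75,226.47.
Line 2 (8398.32, Astesta, 1,635 m², $185,490.75):
Base rate for 8398.32 is 14.5%.
8398.32 has an FTA preferential rate, but origin Astesta is not Junara; base rate stands.
The additional-duty order on 8398.32 targets Narland, not Astesta; it does not apply.
Duty = $185,490.75 × 14.5% = $26,896.16.
Total = $75,226.47 + $26,896.16 = $102,122.63.

$102,122.63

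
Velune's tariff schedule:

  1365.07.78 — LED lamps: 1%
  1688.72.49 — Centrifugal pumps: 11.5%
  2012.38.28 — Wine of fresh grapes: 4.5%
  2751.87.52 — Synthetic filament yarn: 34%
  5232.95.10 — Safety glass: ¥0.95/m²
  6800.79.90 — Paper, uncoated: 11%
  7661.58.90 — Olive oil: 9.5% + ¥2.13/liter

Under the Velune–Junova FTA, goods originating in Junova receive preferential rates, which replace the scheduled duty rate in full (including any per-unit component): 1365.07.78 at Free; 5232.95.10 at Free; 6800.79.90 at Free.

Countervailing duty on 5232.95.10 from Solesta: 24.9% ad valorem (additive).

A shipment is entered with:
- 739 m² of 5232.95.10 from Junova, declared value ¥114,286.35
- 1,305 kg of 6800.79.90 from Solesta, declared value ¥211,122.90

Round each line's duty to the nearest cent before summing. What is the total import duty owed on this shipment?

Line 1 (5232.95.10, Junova, 739 m², ¥114,286.35):
Base rate for 5232.95.10 is ¥0.95/m².
Origin Junova qualifies under the Velune–Junova agreement and 5232.95.10 is covered: preferential rate Free applies instead.
The additional-duty order on 5232.95.10 targets Solesta, not Junova; it does not apply.
Duty = ¥114,286.35 × 0% = ¥0.00.
Line 2 (6800.79.90, Solesta, 1,305 kg, ¥211,122.90):
Base rate for 6800.79.90 is 11%.
6800.79.90 has an FTA preferential rate, but origin Solesta is not Junova; base rate stands.
Duty = ¥211,122.90 × 11% = ¥23,223.52.
Total = ¥0.00 + ¥23,223.52 = ¥23,223.52.

¥23,223.52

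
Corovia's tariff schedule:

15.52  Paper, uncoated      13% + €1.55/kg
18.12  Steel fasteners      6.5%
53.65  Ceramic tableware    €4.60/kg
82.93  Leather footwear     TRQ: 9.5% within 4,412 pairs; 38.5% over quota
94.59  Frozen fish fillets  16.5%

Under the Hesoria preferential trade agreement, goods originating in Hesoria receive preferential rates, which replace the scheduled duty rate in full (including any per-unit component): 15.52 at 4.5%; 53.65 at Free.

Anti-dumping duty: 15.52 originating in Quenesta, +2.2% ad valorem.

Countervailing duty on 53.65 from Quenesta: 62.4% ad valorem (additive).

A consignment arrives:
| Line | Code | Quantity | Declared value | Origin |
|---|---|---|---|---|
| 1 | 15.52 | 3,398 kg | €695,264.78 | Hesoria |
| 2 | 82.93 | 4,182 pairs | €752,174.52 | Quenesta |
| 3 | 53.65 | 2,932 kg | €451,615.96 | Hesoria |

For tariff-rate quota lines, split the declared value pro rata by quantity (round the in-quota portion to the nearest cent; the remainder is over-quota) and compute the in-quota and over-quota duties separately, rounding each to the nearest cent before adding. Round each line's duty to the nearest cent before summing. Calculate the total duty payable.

€102,743.50

Line 1 (15.52, Hesoria, 3,398 kg, €695,264.78):
Base rate for 15.52 is 13% + €1.55/kg.
Origin Hesoria qualifies under the Corovia–Hesoria agreement and 15.52 is covered: preferential rate 4.5% applies instead.
The additional-duty order on 15.52 targets Quenesta, not Hesoria; it does not apply.
Duty = €695,264.78 × 4.5% = €31,286.92.
Line 2 (82.93, Quenesta, 4,182 pairs, €752,174.52):
Code 82.93 is under a tariff-rate quota (threshold 4,412 pairs). Quantity 4,182 pairs is within the quota, so the in-quota rate 9.5% applies to the full value.
Duty = €752,174.52 × 9.5% = €71,456.58.
Line 3 (53.65, Hesoria, 2,932 kg, €451,615.96):
Base rate for 53.65 is €4.60/kg.
Origin Hesoria qualifies under the Corovia–Hesoria agreement and 53.65 is covered: preferential rate Free applies instead.
The additional-duty order on 53.65 targets Quenesta, not Hesoria; it does not apply.
Duty = €451,615.96 × 0% = €0.00.
Total = €31,286.92 + €71,456.58 + €0.00 = €102,743.50.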